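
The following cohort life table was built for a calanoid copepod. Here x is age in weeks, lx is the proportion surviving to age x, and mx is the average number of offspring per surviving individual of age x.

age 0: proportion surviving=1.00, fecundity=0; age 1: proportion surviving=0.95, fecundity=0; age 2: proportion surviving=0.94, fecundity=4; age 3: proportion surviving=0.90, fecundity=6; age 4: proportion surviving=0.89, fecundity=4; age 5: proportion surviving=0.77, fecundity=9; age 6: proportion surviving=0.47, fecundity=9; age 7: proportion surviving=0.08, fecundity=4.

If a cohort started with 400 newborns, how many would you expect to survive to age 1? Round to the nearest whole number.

Expected survivors = N0 · l_1 = 400 × 0.95 = 380 → 380

380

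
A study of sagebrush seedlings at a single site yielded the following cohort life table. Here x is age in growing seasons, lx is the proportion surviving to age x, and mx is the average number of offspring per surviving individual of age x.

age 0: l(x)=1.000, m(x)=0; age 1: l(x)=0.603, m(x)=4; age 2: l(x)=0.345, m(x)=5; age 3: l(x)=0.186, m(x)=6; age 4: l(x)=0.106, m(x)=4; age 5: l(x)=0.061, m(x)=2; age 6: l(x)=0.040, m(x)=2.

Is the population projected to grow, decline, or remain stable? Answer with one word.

growing

R0 = Σ lx·mx = 0 + 2.412 + 1.725 + 1.116 + 0.424 + 0.122 + 0.08 = 5.879
R0 > 1, so the population is growing.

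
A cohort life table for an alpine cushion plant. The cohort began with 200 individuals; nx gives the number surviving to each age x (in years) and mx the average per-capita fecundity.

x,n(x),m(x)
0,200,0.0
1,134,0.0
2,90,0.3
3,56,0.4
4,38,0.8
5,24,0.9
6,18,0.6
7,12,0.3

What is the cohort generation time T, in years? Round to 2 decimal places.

3.81

lx = nx/n0 = nx/200: 1, 0.67, 0.45, 0.28, 0.19, 0.12, 0.09, 0.06
lx·mx: 0, 0, 0.135, 0.112, 0.152, 0.108, 0.054, 0.018 → R0 = 0.579
x·lx·mx: 0, 0, 0.27, 0.336, 0.608, 0.54, 0.324, 0.126 → Σ = 2.204
T = 2.204 / 0.579 = 3.806563… → 3.81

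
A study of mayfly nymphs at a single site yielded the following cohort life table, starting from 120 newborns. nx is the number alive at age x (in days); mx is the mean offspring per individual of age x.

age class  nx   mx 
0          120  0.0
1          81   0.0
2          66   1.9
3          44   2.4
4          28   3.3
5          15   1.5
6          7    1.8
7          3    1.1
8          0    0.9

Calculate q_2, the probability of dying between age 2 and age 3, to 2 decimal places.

lx = nx/n0 = nx/120: 1, 0.675, 0.55, 0.36667…, 0.23333…, 0.125, 0.05833…, 0.025, 0
q_2 = (l_2 − l_3) / l_2 = (0.55 − 0.366667…) / 0.55
     = 0.183333… / 0.55 = 0.333333… → 0.33

0.33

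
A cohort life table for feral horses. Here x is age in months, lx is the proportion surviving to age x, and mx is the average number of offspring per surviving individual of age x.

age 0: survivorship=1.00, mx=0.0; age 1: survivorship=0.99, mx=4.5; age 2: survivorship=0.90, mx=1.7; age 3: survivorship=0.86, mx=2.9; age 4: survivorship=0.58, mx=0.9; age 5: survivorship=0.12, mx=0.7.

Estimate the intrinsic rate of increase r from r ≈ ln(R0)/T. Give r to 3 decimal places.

1.145

R0 = Σ lx·mx = 0 + 4.455 + 1.53 + 2.494 + 0.522 + 0.084 = 9.085
Σ x·lx·mx = 17.505; T = 17.505/9.085 = 1.9268…
r ≈ ln(R0)/T = ln(9.085)/1.9268… = 1.14523… → 1.145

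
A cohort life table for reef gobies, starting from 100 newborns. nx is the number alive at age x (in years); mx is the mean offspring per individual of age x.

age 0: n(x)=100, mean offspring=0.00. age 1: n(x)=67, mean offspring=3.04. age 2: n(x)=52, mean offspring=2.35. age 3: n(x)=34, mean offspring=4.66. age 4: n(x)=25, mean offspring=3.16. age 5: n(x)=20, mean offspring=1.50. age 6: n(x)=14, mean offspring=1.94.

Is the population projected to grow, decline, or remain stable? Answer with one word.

growing

lx = nx/n0 = nx/100: 1, 0.67, 0.52, 0.34, 0.25, 0.2, 0.14
R0 = Σ lx·mx = 0 + 2.0368 + 1.222 + 1.5844 + 0.79 + 0.3 + 0.2716 = 6.2048
R0 > 1, so the population is growing.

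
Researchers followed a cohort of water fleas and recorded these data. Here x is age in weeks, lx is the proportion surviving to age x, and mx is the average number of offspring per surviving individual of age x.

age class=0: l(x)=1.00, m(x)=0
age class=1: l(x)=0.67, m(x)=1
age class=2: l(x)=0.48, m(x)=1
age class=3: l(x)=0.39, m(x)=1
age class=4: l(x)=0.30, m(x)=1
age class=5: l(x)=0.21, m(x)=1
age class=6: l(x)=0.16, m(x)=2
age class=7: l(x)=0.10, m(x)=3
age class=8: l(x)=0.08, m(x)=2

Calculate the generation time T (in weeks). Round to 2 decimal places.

3.66

lx·mx: 0, 0.67, 0.48, 0.39, 0.3, 0.21, 0.32, 0.3, 0.16 → R0 = 2.83
x·lx·mx: 0, 0.67, 0.96, 1.17, 1.2, 1.05, 1.92, 2.1, 1.28 → Σ = 10.35
T = 10.35 / 2.83 = 3.657244… → 3.66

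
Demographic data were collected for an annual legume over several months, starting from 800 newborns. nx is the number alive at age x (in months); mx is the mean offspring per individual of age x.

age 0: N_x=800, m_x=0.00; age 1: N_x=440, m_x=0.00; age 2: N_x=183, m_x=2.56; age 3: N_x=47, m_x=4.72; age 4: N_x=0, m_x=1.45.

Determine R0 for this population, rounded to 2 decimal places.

lx = nx/n0 = nx/800: 1, 0.55, 0.22875, 0.05875, 0
lx·mx by age: 0, 0, 0.5856…, 0.2773…, 0
R0 = Σ lx·mx = 0.8629… → 0.86

0.86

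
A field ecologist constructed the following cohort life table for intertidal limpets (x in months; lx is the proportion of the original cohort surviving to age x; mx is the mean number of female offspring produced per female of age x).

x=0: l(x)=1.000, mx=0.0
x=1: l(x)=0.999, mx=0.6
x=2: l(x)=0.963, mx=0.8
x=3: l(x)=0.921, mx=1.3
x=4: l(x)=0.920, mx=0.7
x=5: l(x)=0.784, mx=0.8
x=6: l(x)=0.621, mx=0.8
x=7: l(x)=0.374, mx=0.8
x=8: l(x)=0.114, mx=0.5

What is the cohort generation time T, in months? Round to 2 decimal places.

lx·mx: 0, 0.5994, 0.7704, 1.1973, 0.644, 0.6272, 0.4968, 0.2992, 0.057 → R0 = 4.6913
x·lx·mx: 0, 0.5994, 1.5408, 3.5919, 2.576, 3.136, 2.9808, 2.0944, 0.456 → Σ = 16.9753
T = 16.9753 / 4.6913 = 3.618464… → 3.62

3.62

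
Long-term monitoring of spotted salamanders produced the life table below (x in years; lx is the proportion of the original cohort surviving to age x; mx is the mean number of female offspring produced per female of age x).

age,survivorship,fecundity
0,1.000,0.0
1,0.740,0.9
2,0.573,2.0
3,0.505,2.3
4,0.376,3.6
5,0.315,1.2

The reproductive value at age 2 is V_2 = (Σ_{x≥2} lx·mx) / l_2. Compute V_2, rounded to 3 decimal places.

lx·mx for x ≥ 2: 1.146, 1.1615, 1.3536, 0.378 → sum = 4.0391
V_2 = 4.0391 / l_2 = 4.0391 / 0.573 = 7.04904… → 7.049

7.049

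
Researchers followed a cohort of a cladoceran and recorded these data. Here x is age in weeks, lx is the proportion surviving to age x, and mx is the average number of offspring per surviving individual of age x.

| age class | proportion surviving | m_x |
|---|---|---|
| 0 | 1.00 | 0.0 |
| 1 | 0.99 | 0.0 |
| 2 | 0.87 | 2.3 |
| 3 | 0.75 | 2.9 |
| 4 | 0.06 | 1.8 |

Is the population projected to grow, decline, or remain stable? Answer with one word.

growing

R0 = Σ lx·mx = 0 + 0 + 2.001 + 2.175 + 0.108 = 4.284
R0 > 1, so the population is growing.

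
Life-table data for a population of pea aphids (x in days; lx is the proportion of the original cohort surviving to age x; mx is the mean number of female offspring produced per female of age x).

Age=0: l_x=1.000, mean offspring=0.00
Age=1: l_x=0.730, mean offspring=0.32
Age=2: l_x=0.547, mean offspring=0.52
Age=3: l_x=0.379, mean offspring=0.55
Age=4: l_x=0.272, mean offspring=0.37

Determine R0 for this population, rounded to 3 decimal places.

lx·mx by age: 0, 0.2336, 0.28444, 0.20845, 0.10064
R0 = Σ lx·mx = 0.82713 → 0.827

0.827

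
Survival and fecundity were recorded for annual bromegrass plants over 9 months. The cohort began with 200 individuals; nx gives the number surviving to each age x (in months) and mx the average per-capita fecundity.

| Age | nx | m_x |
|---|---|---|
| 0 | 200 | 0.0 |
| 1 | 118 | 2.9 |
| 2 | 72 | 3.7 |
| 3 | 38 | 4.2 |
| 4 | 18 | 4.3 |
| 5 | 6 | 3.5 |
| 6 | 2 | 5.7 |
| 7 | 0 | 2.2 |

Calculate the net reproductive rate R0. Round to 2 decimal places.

lx = nx/n0 = nx/200: 1, 0.59, 0.36, 0.19, 0.09, 0.03, 0.01, 0
lx·mx by age: 0, 1.711, 1.332, 0.798, 0.387, 0.105, 0.057, 0
R0 = Σ lx·mx = 4.39 → 4.39

4.39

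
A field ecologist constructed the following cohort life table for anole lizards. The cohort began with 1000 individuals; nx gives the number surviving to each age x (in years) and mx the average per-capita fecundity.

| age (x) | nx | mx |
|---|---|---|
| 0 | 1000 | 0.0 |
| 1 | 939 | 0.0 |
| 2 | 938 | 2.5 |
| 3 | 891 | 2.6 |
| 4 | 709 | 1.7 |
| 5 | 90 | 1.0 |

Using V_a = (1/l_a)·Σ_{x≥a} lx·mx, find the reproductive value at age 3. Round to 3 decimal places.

lx = nx/n0 = nx/1000: 1, 0.939, 0.938, 0.891, 0.709, 0.09
lx·mx for x ≥ 3: 2.3166, 1.2053, 0.09 → sum = 3.6119
V_3 = 3.6119 / l_3 = 3.6119 / 0.891 = 4.05376… → 4.054

4.054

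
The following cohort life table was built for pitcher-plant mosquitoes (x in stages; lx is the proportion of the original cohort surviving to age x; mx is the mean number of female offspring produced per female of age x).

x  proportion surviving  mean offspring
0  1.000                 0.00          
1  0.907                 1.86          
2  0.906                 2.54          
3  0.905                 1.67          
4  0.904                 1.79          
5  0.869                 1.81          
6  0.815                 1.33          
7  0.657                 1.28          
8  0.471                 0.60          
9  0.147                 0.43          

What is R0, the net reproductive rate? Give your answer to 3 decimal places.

10.961

lx·mx by age: 0, 1.68702, 2.30124, 1.51135, 1.61816, 1.57289, 1.08395, 0.84096, 0.2826, 0.06321
R0 = Σ lx·mx = 10.96138 → 10.961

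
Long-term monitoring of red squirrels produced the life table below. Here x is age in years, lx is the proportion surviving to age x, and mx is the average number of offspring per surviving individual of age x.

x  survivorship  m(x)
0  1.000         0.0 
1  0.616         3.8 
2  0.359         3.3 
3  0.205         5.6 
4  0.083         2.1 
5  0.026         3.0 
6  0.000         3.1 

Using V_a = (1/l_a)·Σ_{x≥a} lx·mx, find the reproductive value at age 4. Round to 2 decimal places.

3.04

lx·mx for x ≥ 4: 0.1743, 0.078, 0 → sum = 0.2523
V_4 = 0.2523 / l_4 = 0.2523 / 0.083 = 3.039759… → 3.04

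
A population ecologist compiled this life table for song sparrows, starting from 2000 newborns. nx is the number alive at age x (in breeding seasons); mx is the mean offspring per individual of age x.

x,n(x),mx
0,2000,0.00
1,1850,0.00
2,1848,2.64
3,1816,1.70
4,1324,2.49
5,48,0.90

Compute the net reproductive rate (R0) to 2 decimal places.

lx = nx/n0 = nx/2000: 1, 0.925, 0.924, 0.908, 0.662, 0.024
lx·mx by age: 0, 0, 2.43936, 1.5436, 1.64838, 0.0216
R0 = Σ lx·mx = 5.65294 → 5.65

5.65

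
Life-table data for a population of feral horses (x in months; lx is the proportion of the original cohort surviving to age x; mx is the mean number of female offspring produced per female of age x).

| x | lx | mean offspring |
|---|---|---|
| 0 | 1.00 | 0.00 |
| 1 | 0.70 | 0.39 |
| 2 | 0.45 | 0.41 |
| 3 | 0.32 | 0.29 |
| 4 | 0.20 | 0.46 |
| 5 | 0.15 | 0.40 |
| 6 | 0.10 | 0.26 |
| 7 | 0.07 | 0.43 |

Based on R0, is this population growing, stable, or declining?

declining

R0 = Σ lx·mx = 0 + 0.273 + 0.1845 + 0.0928 + 0.092 + 0.06 + 0.026 + 0.0301 = 0.7584
R0 < 1, so the population is declining.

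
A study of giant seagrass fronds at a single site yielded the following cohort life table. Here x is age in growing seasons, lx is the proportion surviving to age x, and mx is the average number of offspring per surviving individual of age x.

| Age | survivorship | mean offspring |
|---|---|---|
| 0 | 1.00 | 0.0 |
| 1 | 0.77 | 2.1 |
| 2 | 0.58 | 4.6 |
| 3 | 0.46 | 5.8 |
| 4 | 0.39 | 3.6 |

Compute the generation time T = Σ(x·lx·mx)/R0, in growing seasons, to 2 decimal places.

lx·mx: 0, 1.617, 2.668, 2.668, 1.404 → R0 = 8.357
x·lx·mx: 0, 1.617, 5.336, 8.004, 5.616 → Σ = 20.573
T = 20.573 / 8.357 = 2.461769… → 2.46

2.46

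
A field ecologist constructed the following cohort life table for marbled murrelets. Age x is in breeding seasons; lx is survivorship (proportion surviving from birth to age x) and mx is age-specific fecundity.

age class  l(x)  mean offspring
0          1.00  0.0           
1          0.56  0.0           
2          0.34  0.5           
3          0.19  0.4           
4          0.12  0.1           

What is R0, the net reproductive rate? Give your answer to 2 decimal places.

lx·mx by age: 0, 0, 0.17, 0.076, 0.012
R0 = Σ lx·mx = 0.258 → 0.26

0.26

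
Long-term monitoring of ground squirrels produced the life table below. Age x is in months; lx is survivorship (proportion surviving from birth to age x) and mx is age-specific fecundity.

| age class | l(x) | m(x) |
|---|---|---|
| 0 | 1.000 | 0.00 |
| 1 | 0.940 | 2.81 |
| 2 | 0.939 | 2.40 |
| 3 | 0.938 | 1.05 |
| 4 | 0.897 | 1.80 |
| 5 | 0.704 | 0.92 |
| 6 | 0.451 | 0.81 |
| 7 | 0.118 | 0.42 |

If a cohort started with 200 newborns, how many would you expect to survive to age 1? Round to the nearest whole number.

Expected survivors = N0 · l_1 = 200 × 0.940 = 188 → 188

188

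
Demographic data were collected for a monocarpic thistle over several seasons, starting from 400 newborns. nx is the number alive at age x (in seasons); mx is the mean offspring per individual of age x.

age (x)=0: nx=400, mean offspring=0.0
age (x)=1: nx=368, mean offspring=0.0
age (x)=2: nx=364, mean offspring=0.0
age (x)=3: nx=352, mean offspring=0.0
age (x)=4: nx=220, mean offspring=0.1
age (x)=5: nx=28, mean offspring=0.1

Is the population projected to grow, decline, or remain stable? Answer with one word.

declining

lx = nx/n0 = nx/400: 1, 0.92, 0.91, 0.88, 0.55, 0.07
R0 = Σ lx·mx = 0 + 0 + 0 + 0 + 0.055 + 0.007 = 0.062
R0 < 1, so the population is declining.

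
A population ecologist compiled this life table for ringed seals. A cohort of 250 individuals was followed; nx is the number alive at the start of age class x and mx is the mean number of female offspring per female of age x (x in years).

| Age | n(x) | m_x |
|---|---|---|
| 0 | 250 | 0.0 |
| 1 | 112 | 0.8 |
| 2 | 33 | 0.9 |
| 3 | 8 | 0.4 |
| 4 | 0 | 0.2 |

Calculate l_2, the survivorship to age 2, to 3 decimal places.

0.132

l_2 = n_2/n_0 = 33/250 = 0.132 → 0.132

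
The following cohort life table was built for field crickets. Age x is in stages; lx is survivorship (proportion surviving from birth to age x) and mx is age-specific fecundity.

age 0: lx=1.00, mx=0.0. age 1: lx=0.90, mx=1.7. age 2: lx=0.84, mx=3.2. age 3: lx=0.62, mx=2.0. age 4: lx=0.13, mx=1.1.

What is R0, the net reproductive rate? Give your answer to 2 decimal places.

lx·mx by age: 0, 1.53, 2.688, 1.24, 0.143
R0 = Σ lx·mx = 5.601 → 5.60

5.60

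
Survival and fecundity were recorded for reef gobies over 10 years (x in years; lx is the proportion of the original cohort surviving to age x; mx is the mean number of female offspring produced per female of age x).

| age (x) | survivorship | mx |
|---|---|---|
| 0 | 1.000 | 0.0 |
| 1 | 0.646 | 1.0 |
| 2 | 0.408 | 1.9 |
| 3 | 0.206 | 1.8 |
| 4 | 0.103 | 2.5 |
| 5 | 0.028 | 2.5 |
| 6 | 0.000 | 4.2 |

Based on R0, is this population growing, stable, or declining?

R0 = Σ lx·mx = 0 + 0.646 + 0.7752 + 0.3708 + 0.2575 + 0.07 + 0 = 2.1195
R0 > 1, so the population is growing.

growing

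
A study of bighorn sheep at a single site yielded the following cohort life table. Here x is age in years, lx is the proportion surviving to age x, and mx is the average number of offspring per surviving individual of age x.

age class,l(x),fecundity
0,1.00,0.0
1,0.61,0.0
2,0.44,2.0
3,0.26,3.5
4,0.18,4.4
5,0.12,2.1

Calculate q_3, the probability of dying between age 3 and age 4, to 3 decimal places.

0.308

q_3 = (l_3 − l_4) / l_3 = (0.26 − 0.18) / 0.26
     = 0.08 / 0.26 = 0.307692… → 0.308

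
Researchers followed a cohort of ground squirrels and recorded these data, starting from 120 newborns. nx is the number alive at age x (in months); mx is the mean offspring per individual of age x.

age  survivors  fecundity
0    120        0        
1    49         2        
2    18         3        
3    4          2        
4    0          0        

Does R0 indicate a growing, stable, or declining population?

lx = nx/n0 = nx/120: 1, 0.40833…, 0.15, 0.03333…, 0
R0 = Σ lx·mx = 0 + 0.816667… + 0.45 + 0.066667… + 0 = 1.333333…
R0 > 1, so the population is growing.

growing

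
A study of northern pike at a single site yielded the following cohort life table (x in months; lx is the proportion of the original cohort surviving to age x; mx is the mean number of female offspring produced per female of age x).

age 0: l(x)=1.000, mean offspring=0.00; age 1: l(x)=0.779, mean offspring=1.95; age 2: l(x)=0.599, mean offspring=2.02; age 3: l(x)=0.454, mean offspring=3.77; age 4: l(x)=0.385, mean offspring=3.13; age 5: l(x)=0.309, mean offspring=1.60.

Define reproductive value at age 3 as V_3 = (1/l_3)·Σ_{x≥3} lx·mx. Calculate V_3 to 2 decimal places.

7.51

lx·mx for x ≥ 3: 1.71158, 1.20505, 0.4944 → sum = 3.41103
V_3 = 3.41103 / l_3 = 3.41103 / 0.454 = 7.513282… → 7.51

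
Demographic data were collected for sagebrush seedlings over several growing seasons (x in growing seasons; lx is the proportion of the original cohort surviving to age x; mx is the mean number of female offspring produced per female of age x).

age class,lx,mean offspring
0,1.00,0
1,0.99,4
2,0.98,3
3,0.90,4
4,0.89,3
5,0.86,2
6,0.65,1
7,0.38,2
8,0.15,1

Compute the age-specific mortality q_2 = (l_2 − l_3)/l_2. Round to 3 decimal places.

0.082

q_2 = (l_2 − l_3) / l_2 = (0.98 − 0.9) / 0.98
     = 0.08 / 0.98 = 0.081633… → 0.082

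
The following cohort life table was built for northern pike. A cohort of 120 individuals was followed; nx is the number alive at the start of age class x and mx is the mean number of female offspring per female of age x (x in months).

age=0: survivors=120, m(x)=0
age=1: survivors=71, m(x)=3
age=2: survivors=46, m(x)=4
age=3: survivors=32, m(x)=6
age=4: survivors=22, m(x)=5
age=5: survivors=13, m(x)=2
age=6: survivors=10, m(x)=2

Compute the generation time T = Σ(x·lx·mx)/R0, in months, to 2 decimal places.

lx = nx/n0 = nx/120: 1, 0.59167…, 0.38333…, 0.26667…, 0.18333…, 0.10833…, 0.08333…
lx·mx: 0, 1.775…, 1.533333…, 1.6…, 0.916667…, 0.216667…, 0.166667… → R0 = 6.208333…
x·lx·mx: 0, 1.775…, 3.066667…, 4.8…, 3.666667…, 1.083333…, 1… → Σ = 15.391667…
T = 15.391667… / 6.208333… = 2.479195… → 2.48

2.48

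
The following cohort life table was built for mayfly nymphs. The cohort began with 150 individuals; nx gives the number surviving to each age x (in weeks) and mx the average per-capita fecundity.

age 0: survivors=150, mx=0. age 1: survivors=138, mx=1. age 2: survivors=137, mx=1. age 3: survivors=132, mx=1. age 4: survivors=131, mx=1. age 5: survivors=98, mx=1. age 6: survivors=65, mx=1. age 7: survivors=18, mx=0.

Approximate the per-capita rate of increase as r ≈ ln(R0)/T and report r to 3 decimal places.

0.489

lx = nx/n0 = nx/150: 1, 0.92, 0.91333…, 0.88, 0.87333…, 0.65333…, 0.43333…, 0.12
R0 = Σ lx·mx = 0 + 0.92 + 0.91333… + 0.88 + 0.87333… + 0.65333… + 0.43333… + 0 = 4.673333…
Σ x·lx·mx = 14.746667…; T = 14.746667…/4.673333… = 3.15549…
r ≈ ln(R0)/T = ln(4.673333…)/3.15549… = 0.48863… → 0.489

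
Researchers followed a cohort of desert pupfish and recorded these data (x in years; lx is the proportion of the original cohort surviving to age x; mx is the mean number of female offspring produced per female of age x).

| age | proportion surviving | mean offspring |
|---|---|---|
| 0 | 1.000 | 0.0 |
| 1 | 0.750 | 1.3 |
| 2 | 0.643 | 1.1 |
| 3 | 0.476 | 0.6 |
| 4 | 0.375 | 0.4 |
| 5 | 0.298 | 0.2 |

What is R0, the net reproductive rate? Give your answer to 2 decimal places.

2.18

lx·mx by age: 0, 0.975, 0.7073, 0.2856, 0.15, 0.0596
R0 = Σ lx·mx = 2.1775 → 2.18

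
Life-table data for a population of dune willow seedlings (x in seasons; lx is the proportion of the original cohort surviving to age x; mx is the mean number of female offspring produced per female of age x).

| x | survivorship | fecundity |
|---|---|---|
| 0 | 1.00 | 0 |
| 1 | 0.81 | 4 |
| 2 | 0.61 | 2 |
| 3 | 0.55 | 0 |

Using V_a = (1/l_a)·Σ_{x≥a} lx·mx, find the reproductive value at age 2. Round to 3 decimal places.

2.000

lx·mx for x ≥ 2: 1.22, 0 → sum = 1.22
V_2 = 1.22 / l_2 = 1.22 / 0.61 = 2 → 2.000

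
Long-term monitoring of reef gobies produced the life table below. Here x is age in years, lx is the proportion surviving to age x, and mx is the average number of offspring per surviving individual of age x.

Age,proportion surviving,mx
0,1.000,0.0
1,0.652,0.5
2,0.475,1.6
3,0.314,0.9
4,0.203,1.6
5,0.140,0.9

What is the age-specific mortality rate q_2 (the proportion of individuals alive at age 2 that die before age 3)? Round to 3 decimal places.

q_2 = (l_2 − l_3) / l_2 = (0.475 − 0.314) / 0.475
     = 0.161 / 0.475 = 0.338947… → 0.339

0.339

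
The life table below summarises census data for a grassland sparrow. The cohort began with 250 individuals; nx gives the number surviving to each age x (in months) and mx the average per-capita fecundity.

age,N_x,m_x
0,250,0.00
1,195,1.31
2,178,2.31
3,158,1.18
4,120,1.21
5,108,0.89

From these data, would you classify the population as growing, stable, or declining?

lx = nx/n0 = nx/250: 1, 0.78, 0.712, 0.632, 0.48, 0.432
R0 = Σ lx·mx = 0 + 1.0218 + 1.64472 + 0.74576 + 0.5808 + 0.38448 = 4.37756
R0 > 1, so the population is growing.

growing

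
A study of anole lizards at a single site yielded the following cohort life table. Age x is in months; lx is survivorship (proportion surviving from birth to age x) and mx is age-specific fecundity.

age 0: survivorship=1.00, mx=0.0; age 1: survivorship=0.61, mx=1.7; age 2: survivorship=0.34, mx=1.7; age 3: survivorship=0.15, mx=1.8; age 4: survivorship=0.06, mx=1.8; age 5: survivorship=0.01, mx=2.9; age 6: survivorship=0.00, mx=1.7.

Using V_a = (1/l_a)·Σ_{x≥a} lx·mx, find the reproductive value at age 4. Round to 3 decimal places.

2.283

lx·mx for x ≥ 4: 0.108, 0.029, 0 → sum = 0.137
V_4 = 0.137 / l_4 = 0.137 / 0.06 = 2.283333… → 2.283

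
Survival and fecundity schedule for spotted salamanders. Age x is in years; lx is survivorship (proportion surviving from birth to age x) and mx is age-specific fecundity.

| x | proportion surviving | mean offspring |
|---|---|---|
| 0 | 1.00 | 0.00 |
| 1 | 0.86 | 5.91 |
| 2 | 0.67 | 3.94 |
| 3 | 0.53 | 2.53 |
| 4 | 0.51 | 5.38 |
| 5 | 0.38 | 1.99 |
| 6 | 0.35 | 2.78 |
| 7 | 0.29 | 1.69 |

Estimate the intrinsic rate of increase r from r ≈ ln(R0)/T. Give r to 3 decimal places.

0.964

R0 = Σ lx·mx = 0 + 5.0826 + 2.6398 + 1.3409 + 2.7438 + 0.7562 + 0.973 + 0.4901 = 14.0264
Σ x·lx·mx = 38.4098; T = 38.4098/14.0264 = 2.73839…
r ≈ ln(R0)/T = ln(14.0264)/2.73839… = 0.96441… → 0.964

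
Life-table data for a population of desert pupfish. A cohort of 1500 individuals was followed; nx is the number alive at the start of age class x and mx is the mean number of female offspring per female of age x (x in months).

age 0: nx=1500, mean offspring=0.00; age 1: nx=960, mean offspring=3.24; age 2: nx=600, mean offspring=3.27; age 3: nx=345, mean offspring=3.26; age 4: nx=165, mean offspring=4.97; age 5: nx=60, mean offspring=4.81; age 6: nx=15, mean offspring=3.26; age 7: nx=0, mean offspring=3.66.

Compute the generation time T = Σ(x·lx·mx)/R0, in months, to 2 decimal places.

lx = nx/n0 = nx/1500: 1, 0.64, 0.4, 0.23, 0.11, 0.04, 0.01, 0
lx·mx: 0, 2.0736, 1.308, 0.7498, 0.5467, 0.1924, 0.0326, 0 → R0 = 4.9031
x·lx·mx: 0, 2.0736, 2.616, 2.2494, 2.1868, 0.962, 0.1956, 0 → Σ = 10.2834
T = 10.2834 / 4.9031 = 2.097326… → 2.10

2.10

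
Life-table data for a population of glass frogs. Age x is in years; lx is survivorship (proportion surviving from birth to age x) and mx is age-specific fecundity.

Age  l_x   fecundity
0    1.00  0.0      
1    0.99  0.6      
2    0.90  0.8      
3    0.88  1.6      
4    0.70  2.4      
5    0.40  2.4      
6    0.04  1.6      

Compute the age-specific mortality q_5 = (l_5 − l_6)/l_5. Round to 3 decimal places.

q_5 = (l_5 − l_6) / l_5 = (0.4 − 0.04) / 0.4
     = 0.36 / 0.4 = 0.9 → 0.900

0.900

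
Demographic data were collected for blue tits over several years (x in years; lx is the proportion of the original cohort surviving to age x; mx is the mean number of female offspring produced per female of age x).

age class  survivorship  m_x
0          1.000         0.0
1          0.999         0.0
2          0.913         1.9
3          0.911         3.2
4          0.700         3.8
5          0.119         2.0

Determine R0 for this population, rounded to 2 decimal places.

lx·mx by age: 0, 0, 1.7347, 2.9152, 2.66, 0.238
R0 = Σ lx·mx = 7.5479 → 7.55

7.55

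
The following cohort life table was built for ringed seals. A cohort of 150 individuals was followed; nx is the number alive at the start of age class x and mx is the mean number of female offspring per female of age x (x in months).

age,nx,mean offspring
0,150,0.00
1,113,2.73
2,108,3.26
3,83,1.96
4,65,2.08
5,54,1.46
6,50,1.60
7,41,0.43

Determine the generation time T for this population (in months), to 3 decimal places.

lx = nx/n0 = nx/150: 1, 0.75333…, 0.72, 0.55333…, 0.43333…, 0.36, 0.33333…, 0.27333…
lx·mx: 0, 2.0566…, 2.3472, 1.084533…, 0.901333…, 0.5256, 0.533333…, 0.117533… → R0 = 7.566133…
x·lx·mx: 0, 2.0566…, 4.6944, 3.2536…, 3.605333…, 2.628, 3.2…, 0.822733… → Σ = 20.260667…
T = 20.260667… / 7.566133… = 2.67781… → 2.678

2.678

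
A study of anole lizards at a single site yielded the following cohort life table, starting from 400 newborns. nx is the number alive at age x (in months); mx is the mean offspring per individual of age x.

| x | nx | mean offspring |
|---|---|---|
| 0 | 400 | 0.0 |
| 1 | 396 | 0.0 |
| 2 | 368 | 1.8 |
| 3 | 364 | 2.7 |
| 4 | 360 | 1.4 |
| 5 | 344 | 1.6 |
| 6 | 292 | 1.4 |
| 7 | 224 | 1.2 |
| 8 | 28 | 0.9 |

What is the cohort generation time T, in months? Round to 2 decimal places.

lx = nx/n0 = nx/400: 1, 0.99, 0.92, 0.91, 0.9, 0.86, 0.73, 0.56, 0.07
lx·mx: 0, 0, 1.656, 2.457, 1.26, 1.376, 1.022, 0.672, 0.063 → R0 = 8.506
x·lx·mx: 0, 0, 3.312, 7.371, 5.04, 6.88, 6.132, 4.704, 0.504 → Σ = 33.943
T = 33.943 / 8.506 = 3.990477… → 3.99

3.99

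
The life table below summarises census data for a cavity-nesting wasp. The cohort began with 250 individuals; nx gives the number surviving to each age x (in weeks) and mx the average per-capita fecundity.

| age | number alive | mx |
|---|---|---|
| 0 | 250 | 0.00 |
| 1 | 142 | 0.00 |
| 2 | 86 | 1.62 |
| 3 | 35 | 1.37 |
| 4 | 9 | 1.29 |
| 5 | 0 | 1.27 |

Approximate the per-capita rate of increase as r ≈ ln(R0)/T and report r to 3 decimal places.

lx = nx/n0 = nx/250: 1, 0.568, 0.344, 0.14, 0.036, 0
R0 = Σ lx·mx = 0 + 0 + 0.55728 + 0.1918 + 0.04644 + 0 = 0.79552
Σ x·lx·mx = 1.87572; T = 1.87572/0.79552 = 2.35785…
r ≈ ln(R0)/T = ln(0.79552)/2.35785… = -0.09702… → -0.097

-0.097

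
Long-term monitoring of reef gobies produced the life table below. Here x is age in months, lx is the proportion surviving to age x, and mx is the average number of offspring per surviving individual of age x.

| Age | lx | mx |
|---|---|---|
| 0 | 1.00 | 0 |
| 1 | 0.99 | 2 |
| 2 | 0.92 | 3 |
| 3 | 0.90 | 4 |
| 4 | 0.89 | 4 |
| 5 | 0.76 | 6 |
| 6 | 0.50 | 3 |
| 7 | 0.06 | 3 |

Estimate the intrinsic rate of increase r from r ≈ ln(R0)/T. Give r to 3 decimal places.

0.801

R0 = Σ lx·mx = 0 + 1.98 + 2.76 + 3.6 + 3.56 + 4.56 + 1.5 + 0.18 = 18.14
Σ x·lx·mx = 65.6; T = 65.6/18.14 = 3.61632…
r ≈ ln(R0)/T = ln(18.14)/3.61632… = 0.8014… → 0.801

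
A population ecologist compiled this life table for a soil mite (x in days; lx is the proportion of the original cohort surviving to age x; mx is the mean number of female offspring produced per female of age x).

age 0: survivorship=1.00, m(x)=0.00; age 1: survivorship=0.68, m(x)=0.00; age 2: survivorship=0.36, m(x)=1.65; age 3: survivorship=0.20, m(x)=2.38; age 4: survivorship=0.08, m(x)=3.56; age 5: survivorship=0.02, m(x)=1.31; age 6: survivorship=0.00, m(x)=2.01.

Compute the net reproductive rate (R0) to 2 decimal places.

1.38

lx·mx by age: 0, 0, 0.594, 0.476, 0.2848, 0.0262, 0
R0 = Σ lx·mx = 1.381 → 1.38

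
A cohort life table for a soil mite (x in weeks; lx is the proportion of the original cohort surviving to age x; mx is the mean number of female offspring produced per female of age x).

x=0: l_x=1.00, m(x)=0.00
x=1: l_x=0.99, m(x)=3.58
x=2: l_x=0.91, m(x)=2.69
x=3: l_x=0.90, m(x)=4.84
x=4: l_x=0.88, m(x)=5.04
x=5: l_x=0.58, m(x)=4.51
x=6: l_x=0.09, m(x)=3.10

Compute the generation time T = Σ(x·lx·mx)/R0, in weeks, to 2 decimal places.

3.05

lx·mx: 0, 3.5442, 2.4479, 4.356, 4.4352, 2.6158, 0.279 → R0 = 17.6781
x·lx·mx: 0, 3.5442, 4.8958, 13.068, 17.7408, 13.079, 1.674 → Σ = 54.0018
T = 54.0018 / 17.6781 = 3.054729… → 3.05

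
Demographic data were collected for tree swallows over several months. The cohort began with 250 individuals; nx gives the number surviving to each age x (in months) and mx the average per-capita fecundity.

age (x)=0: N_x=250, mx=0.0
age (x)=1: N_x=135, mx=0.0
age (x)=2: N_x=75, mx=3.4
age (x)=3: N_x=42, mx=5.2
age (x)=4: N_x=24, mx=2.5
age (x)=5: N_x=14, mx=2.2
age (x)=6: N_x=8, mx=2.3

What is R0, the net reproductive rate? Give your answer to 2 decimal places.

lx = nx/n0 = nx/250: 1, 0.54, 0.3, 0.168, 0.096, 0.056, 0.032
lx·mx by age: 0, 0, 1.02, 0.8736, 0.24, 0.1232, 0.0736
R0 = Σ lx·mx = 2.3304 → 2.33

2.33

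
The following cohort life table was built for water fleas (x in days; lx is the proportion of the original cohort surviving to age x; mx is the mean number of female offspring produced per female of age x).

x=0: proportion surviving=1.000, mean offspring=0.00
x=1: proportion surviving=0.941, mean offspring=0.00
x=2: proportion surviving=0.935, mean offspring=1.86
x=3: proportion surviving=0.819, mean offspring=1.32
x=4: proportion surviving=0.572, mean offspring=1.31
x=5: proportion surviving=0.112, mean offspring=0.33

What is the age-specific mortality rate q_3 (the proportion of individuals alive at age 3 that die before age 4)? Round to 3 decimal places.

q_3 = (l_3 − l_4) / l_3 = (0.819 − 0.572) / 0.819
     = 0.247 / 0.819 = 0.301587… → 0.302

0.302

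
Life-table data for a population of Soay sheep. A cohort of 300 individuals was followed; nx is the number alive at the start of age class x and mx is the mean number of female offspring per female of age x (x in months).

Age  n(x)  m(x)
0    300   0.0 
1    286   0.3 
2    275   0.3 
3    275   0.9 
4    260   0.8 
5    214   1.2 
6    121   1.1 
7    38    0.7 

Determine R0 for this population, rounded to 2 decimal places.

3.47

lx = nx/n0 = nx/300: 1, 0.95333…, 0.91667…, 0.91667…, 0.86667…, 0.71333…, 0.40333…, 0.12667…
lx·mx by age: 0, 0.286…, 0.275…, 0.825…, 0.693333…, 0.856…, 0.443667…, 0.088667…
R0 = Σ lx·mx = 3.467667… → 3.47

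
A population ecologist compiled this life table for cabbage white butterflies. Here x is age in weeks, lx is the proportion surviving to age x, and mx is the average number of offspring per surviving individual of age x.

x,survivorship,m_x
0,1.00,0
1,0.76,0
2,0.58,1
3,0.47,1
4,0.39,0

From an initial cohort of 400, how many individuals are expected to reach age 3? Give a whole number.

188

Expected survivors = N0 · l_3 = 400 × 0.47 = 188 → 188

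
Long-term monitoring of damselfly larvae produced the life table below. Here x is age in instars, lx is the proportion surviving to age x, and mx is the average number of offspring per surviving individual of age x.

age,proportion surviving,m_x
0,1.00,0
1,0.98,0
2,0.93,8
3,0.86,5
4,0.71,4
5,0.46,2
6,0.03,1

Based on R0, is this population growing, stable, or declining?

growing

R0 = Σ lx·mx = 0 + 0 + 7.44 + 4.3 + 2.84 + 0.92 + 0.03 = 15.53
R0 > 1, so the population is growing.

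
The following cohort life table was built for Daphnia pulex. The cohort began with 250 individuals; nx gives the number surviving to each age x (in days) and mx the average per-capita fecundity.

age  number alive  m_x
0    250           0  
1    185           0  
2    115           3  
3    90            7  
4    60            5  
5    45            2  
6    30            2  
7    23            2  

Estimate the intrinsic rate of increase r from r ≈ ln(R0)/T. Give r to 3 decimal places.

0.531

lx = nx/n0 = nx/250: 1, 0.74, 0.46, 0.36, 0.24, 0.18, 0.12, 0.092
R0 = Σ lx·mx = 0 + 0 + 1.38 + 2.52 + 1.2 + 0.36 + 0.24 + 0.184 = 5.884
Σ x·lx·mx = 19.648; T = 19.648/5.884 = 3.33923…
r ≈ ln(R0)/T = ln(5.884)/3.33923… = 0.53073… → 0.531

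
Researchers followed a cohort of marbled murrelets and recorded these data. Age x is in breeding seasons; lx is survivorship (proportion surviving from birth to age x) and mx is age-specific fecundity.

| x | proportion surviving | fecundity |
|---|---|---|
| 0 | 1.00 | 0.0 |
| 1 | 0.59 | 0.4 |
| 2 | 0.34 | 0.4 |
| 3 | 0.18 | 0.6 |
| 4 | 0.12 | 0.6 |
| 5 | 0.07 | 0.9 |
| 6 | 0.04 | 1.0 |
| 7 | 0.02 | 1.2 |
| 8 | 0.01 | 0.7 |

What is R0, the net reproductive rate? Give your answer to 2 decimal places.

0.69

lx·mx by age: 0, 0.236, 0.136, 0.108, 0.072, 0.063, 0.04, 0.024, 0.007
R0 = Σ lx·mx = 0.686 → 0.69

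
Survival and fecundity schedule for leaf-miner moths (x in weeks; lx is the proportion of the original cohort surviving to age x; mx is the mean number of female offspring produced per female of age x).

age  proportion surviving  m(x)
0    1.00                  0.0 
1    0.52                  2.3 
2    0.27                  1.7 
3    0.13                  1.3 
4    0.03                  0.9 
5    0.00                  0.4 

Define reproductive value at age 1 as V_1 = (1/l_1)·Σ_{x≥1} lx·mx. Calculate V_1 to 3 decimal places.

3.560

lx·mx for x ≥ 1: 1.196, 0.459, 0.169, 0.027, 0 → sum = 1.851
V_1 = 1.851 / l_1 = 1.851 / 0.52 = 3.559615… → 3.560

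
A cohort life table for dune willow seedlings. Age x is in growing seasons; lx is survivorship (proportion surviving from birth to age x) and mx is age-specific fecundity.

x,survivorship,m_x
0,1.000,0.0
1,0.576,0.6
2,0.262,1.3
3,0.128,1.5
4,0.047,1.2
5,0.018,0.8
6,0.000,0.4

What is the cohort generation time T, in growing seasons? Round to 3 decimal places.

lx·mx: 0, 0.3456, 0.3406, 0.192, 0.0564, 0.0144, 0 → R0 = 0.949
x·lx·mx: 0, 0.3456, 0.6812, 0.576, 0.2256, 0.072, 0 → Σ = 1.9004
T = 1.9004 / 0.949 = 2.002529… → 2.003

2.003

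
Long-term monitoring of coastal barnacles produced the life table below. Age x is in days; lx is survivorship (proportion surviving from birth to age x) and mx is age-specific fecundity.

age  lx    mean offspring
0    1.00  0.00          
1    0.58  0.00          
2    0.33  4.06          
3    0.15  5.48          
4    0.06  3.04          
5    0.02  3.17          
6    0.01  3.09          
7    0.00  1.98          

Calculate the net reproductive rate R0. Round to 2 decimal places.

lx·mx by age: 0, 0, 1.3398, 0.822, 0.1824, 0.0634, 0.0309, 0
R0 = Σ lx·mx = 2.4385 → 2.44

2.44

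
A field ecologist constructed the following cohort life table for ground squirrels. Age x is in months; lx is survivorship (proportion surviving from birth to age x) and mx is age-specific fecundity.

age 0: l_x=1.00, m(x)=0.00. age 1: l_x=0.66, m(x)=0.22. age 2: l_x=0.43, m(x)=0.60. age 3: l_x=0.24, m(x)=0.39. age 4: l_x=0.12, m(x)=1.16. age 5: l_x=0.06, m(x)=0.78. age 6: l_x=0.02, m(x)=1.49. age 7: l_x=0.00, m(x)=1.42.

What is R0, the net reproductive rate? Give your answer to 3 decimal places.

0.713

lx·mx by age: 0, 0.1452, 0.258, 0.0936, 0.1392, 0.0468, 0.0298, 0
R0 = Σ lx·mx = 0.7126 → 0.713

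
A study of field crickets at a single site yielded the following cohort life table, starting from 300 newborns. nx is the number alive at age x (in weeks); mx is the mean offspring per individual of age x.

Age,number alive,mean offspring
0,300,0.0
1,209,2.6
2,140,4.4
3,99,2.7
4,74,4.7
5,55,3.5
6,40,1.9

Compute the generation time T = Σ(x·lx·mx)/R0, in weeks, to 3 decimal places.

2.637

lx = nx/n0 = nx/300: 1, 0.69667…, 0.46667…, 0.33, 0.24667…, 0.18333…, 0.13333…
lx·mx: 0, 1.811333…, 2.053333…, 0.891, 1.159333…, 0.641667…, 0.253333… → R0 = 6.81…
x·lx·mx: 0, 1.811333…, 4.106667…, 2.673, 4.637333…, 3.208333…, 1.52… → Σ = 17.956667…
T = 17.956667… / 6.81… = 2.636809… → 2.637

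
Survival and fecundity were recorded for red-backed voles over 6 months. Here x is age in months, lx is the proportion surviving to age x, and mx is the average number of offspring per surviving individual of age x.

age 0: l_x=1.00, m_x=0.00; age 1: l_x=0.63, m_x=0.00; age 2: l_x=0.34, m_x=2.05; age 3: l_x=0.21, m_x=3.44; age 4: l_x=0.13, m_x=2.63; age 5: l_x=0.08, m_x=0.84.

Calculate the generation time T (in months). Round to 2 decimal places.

2.88

lx·mx: 0, 0, 0.697, 0.7224, 0.3419, 0.0672 → R0 = 1.8285
x·lx·mx: 0, 0, 1.394, 2.1672, 1.3676, 0.336 → Σ = 5.2648
T = 5.2648 / 1.8285 = 2.8793… → 2.88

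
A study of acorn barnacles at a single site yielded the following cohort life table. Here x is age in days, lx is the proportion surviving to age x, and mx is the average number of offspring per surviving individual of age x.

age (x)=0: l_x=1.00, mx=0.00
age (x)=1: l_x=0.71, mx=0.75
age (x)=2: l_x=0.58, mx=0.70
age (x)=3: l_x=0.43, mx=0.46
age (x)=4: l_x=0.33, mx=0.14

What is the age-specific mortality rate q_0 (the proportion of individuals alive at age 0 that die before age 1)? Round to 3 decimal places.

q_0 = (l_0 − l_1) / l_0 = (1 − 0.71) / 1
     = 0.29 / 1 = 0.29 → 0.290

0.290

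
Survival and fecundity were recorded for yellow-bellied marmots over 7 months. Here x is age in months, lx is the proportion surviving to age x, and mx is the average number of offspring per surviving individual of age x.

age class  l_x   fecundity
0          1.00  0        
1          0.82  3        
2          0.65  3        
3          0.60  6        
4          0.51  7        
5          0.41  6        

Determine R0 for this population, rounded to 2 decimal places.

14.04

lx·mx by age: 0, 2.46, 1.95, 3.6, 3.57, 2.46
R0 = Σ lx·mx = 14.04 → 14.04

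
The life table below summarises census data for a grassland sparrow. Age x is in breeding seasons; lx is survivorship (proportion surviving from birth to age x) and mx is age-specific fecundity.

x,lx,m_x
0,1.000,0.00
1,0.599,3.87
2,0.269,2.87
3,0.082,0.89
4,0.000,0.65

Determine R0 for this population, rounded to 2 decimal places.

lx·mx by age: 0, 2.31813, 0.77203, 0.07298, 0
R0 = Σ lx·mx = 3.16314 → 3.16

3.16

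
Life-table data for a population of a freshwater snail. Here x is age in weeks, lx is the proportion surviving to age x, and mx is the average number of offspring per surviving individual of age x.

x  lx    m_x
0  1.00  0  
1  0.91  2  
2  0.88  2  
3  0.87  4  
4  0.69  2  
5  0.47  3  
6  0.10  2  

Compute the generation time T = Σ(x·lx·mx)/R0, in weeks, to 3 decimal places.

2.940

lx·mx: 0, 1.82, 1.76, 3.48, 1.38, 1.41, 0.2 → R0 = 10.05
x·lx·mx: 0, 1.82, 3.52, 10.44, 5.52, 7.05, 1.2 → Σ = 29.55
T = 29.55 / 10.05 = 2.940299… → 2.940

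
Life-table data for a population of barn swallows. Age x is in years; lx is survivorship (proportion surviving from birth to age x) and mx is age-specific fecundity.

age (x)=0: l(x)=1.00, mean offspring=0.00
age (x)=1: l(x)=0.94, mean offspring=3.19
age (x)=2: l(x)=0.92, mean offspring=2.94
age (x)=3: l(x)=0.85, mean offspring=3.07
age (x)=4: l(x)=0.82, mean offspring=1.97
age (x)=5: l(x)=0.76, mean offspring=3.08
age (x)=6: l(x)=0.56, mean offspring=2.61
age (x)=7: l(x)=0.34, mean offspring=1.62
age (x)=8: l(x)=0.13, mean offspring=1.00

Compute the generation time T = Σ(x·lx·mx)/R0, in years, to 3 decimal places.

lx·mx: 0, 2.9986, 2.7048, 2.6095, 1.6154, 2.3408, 1.4616, 0.5508, 0.13 → R0 = 14.4115
x·lx·mx: 0, 2.9986, 5.4096, 7.8285, 6.4616, 11.704, 8.7696, 3.8556, 1.04 → Σ = 48.0675
T = 48.0675 / 14.4115 = 3.335357… → 3.335

3.335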